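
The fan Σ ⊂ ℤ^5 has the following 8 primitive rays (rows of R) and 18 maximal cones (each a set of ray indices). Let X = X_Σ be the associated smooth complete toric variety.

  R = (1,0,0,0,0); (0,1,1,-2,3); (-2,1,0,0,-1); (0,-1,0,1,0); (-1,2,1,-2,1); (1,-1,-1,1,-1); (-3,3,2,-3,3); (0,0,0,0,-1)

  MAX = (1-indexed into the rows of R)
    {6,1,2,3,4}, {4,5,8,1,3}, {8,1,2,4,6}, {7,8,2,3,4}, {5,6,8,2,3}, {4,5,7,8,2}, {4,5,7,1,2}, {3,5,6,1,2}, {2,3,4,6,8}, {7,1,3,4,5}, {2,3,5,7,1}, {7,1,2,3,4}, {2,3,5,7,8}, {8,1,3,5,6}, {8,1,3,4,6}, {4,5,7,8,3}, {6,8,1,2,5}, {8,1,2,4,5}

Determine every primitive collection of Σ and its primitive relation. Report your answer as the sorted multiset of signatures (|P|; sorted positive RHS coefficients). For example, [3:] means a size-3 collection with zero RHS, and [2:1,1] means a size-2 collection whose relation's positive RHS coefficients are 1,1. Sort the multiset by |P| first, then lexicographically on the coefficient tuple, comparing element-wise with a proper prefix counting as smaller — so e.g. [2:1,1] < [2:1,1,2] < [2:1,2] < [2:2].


|primitive collections| = 5. Relations:

  P = {6,7}:  v_{6} + v_{7} = v_{2} + v_{3} — sig = [2:1,1]
  P = {4,5,6}:  v_{4} + v_{5} + v_{6} = 0 — sig = [3:]
  P = {1,7,8}:  v_{1} + v_{7} + v_{8} = v_{4} + 2·v_{5} — sig = [3:1,2]
  P = {1,2,3,8}:  v_{1} + v_{2} + v_{3} + v_{8} = v_{5} — sig = [4:1]
  P = {2,3,4,5}:  v_{2} + v_{3} + v_{4} + v_{5} = v_{7} — sig = [4:1]

Sorted signature multiset PRS(X):
[[2:1,1], [3:], [3:1,2], [4:1], [4:1]]


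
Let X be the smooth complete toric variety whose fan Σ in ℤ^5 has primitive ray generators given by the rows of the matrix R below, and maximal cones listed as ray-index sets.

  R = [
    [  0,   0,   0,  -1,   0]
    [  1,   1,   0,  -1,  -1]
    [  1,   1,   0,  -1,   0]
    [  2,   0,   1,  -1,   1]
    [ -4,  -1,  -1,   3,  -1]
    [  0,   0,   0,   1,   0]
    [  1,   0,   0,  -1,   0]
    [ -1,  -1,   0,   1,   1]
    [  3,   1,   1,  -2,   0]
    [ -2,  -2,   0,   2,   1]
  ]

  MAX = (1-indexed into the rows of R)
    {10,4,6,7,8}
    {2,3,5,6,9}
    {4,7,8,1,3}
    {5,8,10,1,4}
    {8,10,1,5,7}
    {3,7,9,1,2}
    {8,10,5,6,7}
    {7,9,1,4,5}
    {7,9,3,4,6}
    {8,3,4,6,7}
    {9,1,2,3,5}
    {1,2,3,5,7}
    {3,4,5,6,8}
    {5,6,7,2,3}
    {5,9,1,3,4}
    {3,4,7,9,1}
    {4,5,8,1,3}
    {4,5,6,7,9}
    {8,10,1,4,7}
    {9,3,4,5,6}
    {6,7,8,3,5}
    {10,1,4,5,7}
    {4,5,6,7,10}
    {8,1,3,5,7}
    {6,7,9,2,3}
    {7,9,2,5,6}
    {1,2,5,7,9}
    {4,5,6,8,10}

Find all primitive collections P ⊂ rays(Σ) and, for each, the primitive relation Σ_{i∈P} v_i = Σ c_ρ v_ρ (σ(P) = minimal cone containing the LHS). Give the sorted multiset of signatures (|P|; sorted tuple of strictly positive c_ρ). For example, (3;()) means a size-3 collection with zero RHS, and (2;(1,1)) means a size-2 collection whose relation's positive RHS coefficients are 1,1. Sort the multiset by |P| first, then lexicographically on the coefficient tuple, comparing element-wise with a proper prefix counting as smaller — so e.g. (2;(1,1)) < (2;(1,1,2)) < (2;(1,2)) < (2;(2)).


The 10 primitive collections of Σ (r=10, n=5):

  {1,6}:  v_{1} + v_{6} = 0  so sig = (2;())
  {2,8}:  v_{2} + v_{8} = 0  so sig = (2;())
  {2,4}:  v_{2} + v_{4} = v_{9}  so sig = (2;(1))
  {3,10}:  v_{3} + v_{10} = v_{8}  so sig = (2;(1))
  {8,9}:  v_{8} + v_{9} = v_{4}  so sig = (2;(1))
  {2,10}:  v_{2} + v_{10} = v_{4} + v_{5} + v_{7}  so sig = (2;(1,1,1))
  {9,10}:  v_{9} + v_{10} = 2·v_{4} + v_{5} + v_{7}  so sig = (2;(1,1,2))
  {3,4,5,7}:  v_{3} + v_{4} + v_{5} + v_{7} = 0  so sig = (4;())
  {3,5,7,9}:  v_{3} + v_{5} + v_{7} + v_{9} = v_{2}  so sig = (4;(1))
  {4,5,7,8}:  v_{4} + v_{5} + v_{7} + v_{8} = v_{10}  so sig = (4;(1))

Hence PRS(X_Σ) =
    (2;())
    (2;())
    (2;(1))
    (2;(1))
    (2;(1))
    (2;(1,1,1))
    (2;(1,1,2))
    (4;())
    (4;(1))
    (4;(1))


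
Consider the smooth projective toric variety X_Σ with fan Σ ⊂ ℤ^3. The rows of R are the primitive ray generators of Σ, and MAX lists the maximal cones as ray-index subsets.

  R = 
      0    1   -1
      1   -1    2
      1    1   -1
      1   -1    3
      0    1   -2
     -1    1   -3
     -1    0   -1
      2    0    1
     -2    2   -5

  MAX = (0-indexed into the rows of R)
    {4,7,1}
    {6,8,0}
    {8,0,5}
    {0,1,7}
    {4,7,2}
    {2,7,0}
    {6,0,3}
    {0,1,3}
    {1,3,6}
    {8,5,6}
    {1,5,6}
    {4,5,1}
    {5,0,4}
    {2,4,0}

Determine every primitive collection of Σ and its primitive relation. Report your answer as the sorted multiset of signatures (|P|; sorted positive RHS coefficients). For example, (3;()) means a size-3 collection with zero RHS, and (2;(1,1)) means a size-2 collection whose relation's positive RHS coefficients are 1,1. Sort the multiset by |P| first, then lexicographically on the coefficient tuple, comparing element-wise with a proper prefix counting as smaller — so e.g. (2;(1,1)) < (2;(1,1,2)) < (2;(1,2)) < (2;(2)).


20 minimal non-faces of Δ(Σ) (on 9 rays):

  P={3,5}:  v_{3} + v_{5} = 0  ⟹  sig = (2;())
  P={1,2}:  v_{1} + v_{2} = v_{7}  ⟹  sig = (2;(1))
  P={1,8}:  v_{1} + v_{8} = v_{5}  ⟹  sig = (2;(1))
  P={2,6}:  v_{2} + v_{6} = v_{4}  ⟹  sig = (2;(1))
  P={4,6}:  v_{4} + v_{6} = v_{5}  ⟹  sig = (2;(1))
  P={3,4}:  v_{3} + v_{4} = v_{0} + v_{1}  ⟹  sig = (2;(1,1))
  P={3,8}:  v_{3} + v_{8} = v_{0} + v_{6}  ⟹  sig = (2;(1,1))
  P={6,7}:  v_{6} + v_{7} = v_{1} + v_{4}  ⟹  sig = (2;(1,1))
  P={2,8}:  v_{2} + v_{8} = v_{0} + v_{4} + v_{5}  ⟹  sig = (2;(1,1,1))
  P={4,8}:  v_{4} + v_{8} = v_{0} + 2·v_{5}  ⟹  sig = (2;(1,2))
  P={5,7}:  v_{5} + v_{7} = v_{1} + 2·v_{4}  ⟹  sig = (2;(1,2))
  P={2,5}:  v_{2} + v_{5} = 2·v_{4}  ⟹  sig = (2;(2))
  P={7,8}:  v_{7} + v_{8} = 2·v_{4}  ⟹  sig = (2;(2))
  P={2,3}:  v_{2} + v_{3} = 2·v_{0} + 2·v_{1}  ⟹  sig = (2;(2,2))
  P={3,7}:  v_{3} + v_{7} = 2·v_{0} + 3·v_{1}  ⟹  sig = (2;(2,3))
  P={0,1,6}:  v_{0} + v_{1} + v_{6} = 0  ⟹  sig = (3;())
  P={0,1,4}:  v_{0} + v_{1} + v_{4} = v_{2}  ⟹  sig = (3;(1))
  P={0,1,5}:  v_{0} + v_{1} + v_{5} = v_{4}  ⟹  sig = (3;(1))
  P={0,5,6}:  v_{0} + v_{5} + v_{6} = v_{8}  ⟹  sig = (3;(1))
  P={0,4,7}:  v_{0} + v_{4} + v_{7} = 2·v_{2}  ⟹  sig = (3;(2))

so the primitive-relation signature multiset is
{ (2;()),  (2;(1)) ×4,  (2;(1,1)) ×3,  (2;(1,1,1)),  (2;(1,2)) ×2,  (2;(2)) ×2,  (2;(2,2)),  (2;(2,3)),  (3;()),  (3;(1)) ×3,  (3;(2)) }


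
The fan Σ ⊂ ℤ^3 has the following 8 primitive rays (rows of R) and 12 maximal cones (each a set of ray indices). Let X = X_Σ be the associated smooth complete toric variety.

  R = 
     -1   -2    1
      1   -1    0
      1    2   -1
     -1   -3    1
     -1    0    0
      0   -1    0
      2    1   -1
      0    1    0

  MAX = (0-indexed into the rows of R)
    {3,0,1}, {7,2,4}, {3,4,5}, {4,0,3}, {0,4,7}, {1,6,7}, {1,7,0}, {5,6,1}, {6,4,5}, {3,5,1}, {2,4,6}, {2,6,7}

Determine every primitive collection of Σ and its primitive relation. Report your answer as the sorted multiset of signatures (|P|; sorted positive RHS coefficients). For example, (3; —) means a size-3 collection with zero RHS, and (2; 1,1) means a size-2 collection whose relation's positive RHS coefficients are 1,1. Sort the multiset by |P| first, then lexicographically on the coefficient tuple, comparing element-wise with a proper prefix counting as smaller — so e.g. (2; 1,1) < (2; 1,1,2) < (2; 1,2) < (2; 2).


Δ(Σ) — 8 vertices, 11 min non-faces:

  • {0,2}:  v_{0} + v_{2} = 0  so sig = (2; —)
  • {5,7}:  v_{5} + v_{7} = 0  so sig = (2; —)
  • {0,5}:  v_{0} + v_{5} = v_{3}  so sig = (2; 1)
  • {0,6}:  v_{0} + v_{6} = v_{1}  so sig = (2; 1)
  • {1,2}:  v_{1} + v_{2} = v_{6}  so sig = (2; 1)
  • {1,4}:  v_{1} + v_{4} = v_{5}  so sig = (2; 1)
  • {2,3}:  v_{2} + v_{3} = v_{5}  so sig = (2; 1)
  • {3,7}:  v_{3} + v_{7} = v_{0}  so sig = (2; 1)
  • {2,5}:  v_{2} + v_{5} = v_{4} + v_{6}  so sig = (2; 1,1)
  • {3,6}:  v_{3} + v_{6} = v_{1} + v_{5}  so sig = (2; 1,1)
  • {4,6,7}:  v_{4} + v_{6} + v_{7} = v_{2}  so sig = (3; 1)

Signatures (|P|; sorted positive RHS coefficients), sorted:
{ (2; —) ×2,  (2; 1) ×6,  (2; 1,1) ×2,  (3; 1) }


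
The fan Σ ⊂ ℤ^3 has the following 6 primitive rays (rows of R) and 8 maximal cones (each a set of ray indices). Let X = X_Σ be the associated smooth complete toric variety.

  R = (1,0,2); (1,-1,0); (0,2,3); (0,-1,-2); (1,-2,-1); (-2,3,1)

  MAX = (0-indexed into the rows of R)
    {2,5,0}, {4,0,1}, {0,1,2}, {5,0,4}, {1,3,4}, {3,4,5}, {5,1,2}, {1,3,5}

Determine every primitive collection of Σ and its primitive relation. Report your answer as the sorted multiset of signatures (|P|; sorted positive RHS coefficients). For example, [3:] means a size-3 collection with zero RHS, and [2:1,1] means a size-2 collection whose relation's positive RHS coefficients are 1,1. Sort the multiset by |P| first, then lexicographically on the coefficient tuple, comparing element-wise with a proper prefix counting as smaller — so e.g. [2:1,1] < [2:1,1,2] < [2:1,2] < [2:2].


Minimal non-faces — 5 found among 6 rays, 8 max cones:

  P = {0,3}:  v_{0} + v_{3} = v_{1}  →  sig = [2:1]
  P = {2,4}:  v_{2} + v_{4} = v_{0}  →  sig = [2:1]
  P = {2,3}:  v_{2} + v_{3} = 2·v_{1} + v_{5}  →  sig = [2:1,2]
  P = {1,4,5}:  v_{1} + v_{4} + v_{5} = 0  →  sig = [3:]
  P = {0,1,5}:  v_{0} + v_{1} + v_{5} = v_{2}  →  sig = [3:1]

so the primitive-relation signature multiset is
    [2:1]
    [2:1]
    [2:1,2]
    [3:]
    [3:1]


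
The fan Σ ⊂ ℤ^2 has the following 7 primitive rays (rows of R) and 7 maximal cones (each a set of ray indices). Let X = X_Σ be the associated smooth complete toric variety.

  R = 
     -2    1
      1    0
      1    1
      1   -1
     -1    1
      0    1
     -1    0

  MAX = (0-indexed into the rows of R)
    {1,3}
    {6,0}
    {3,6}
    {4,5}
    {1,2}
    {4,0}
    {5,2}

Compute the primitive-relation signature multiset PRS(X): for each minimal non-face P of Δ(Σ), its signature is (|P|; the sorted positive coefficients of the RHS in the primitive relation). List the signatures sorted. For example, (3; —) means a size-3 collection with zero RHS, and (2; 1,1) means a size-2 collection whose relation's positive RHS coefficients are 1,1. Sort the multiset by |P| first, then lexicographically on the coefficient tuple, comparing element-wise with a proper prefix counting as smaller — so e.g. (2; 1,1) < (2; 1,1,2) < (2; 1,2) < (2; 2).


14 collections generate NE(X_Σ); each relation:

  P = {1,6}:  v_{1} + v_{6} = 0 — sig = (2; —)
  P = {3,4}:  v_{3} + v_{4} = 0 — sig = (2; —)
  P = {0,1}:  v_{0} + v_{1} = v_{4} — sig = (2; 1)
  P = {0,3}:  v_{0} + v_{3} = v_{6} — sig = (2; 1)
  P = {1,4}:  v_{1} + v_{4} = v_{5} — sig = (2; 1)
  P = {1,5}:  v_{1} + v_{5} = v_{2} — sig = (2; 1)
  P = {2,6}:  v_{2} + v_{6} = v_{5} — sig = (2; 1)
  P = {3,5}:  v_{3} + v_{5} = v_{1} — sig = (2; 1)
  P = {4,6}:  v_{4} + v_{6} = v_{0} — sig = (2; 1)
  P = {5,6}:  v_{5} + v_{6} = v_{4} — sig = (2; 1)
  P = {0,2}:  v_{0} + v_{2} = v_{4} + v_{5} — sig = (2; 1,1)
  P = {0,5}:  v_{0} + v_{5} = 2·v_{4} — sig = (2; 2)
  P = {2,3}:  v_{2} + v_{3} = 2·v_{1} — sig = (2; 2)
  P = {2,4}:  v_{2} + v_{4} = 2·v_{5} — sig = (2; 2)

so the primitive-relation signature multiset is
[(2; —), (2; —), (2; 1), (2; 1), (2; 1), (2; 1), (2; 1), (2; 1), (2; 1), (2; 1), (2; 1,1), (2; 2), (2; 2), (2; 2)]


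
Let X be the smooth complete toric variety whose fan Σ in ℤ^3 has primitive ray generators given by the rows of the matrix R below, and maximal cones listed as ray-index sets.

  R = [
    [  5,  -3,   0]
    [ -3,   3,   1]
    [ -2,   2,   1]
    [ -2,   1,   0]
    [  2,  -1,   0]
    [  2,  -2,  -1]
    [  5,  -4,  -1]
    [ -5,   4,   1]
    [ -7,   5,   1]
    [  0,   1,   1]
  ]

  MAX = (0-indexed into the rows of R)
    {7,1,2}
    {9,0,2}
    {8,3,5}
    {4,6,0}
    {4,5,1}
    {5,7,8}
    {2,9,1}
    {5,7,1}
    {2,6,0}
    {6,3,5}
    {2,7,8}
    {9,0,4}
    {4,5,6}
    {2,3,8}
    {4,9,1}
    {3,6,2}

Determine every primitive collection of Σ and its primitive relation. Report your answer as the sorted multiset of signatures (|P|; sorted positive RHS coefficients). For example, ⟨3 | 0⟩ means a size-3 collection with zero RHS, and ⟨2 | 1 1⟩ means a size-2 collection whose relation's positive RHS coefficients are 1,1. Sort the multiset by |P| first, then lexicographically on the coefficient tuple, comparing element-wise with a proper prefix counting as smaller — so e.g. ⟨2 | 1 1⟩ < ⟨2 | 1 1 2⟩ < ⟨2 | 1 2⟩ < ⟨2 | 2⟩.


Primitive collections (21):

  P={2,5}:  v_{2} + v_{5} = 0  ⟹  sig = ⟨2 | 0⟩
  P={3,4}:  v_{3} + v_{4} = 0  ⟹  sig = ⟨2 | 0⟩
  P={6,7}:  v_{6} + v_{7} = 0  ⟹  sig = ⟨2 | 0⟩
  P={0,7}:  v_{0} + v_{7} = v_{9}  ⟹  sig = ⟨2 | 1⟩
  P={0,8}:  v_{0} + v_{8} = v_{2}  ⟹  sig = ⟨2 | 1⟩
  P={1,3}:  v_{1} + v_{3} = v_{7}  ⟹  sig = ⟨2 | 1⟩
  P={1,6}:  v_{1} + v_{6} = v_{4}  ⟹  sig = ⟨2 | 1⟩
  P={2,4}:  v_{2} + v_{4} = v_{9}  ⟹  sig = ⟨2 | 1⟩
  P={3,7}:  v_{3} + v_{7} = v_{8}  ⟹  sig = ⟨2 | 1⟩
  P={3,9}:  v_{3} + v_{9} = v_{2}  ⟹  sig = ⟨2 | 1⟩
  P={4,7}:  v_{4} + v_{7} = v_{1}  ⟹  sig = ⟨2 | 1⟩
  P={4,8}:  v_{4} + v_{8} = v_{7}  ⟹  sig = ⟨2 | 1⟩
  P={5,9}:  v_{5} + v_{9} = v_{4}  ⟹  sig = ⟨2 | 1⟩
  P={6,8}:  v_{6} + v_{8} = v_{3}  ⟹  sig = ⟨2 | 1⟩
  P={6,9}:  v_{6} + v_{9} = v_{0}  ⟹  sig = ⟨2 | 1⟩
  P={0,1}:  v_{0} + v_{1} = v_{4} + v_{9}  ⟹  sig = ⟨2 | 1 1⟩
  P={0,3}:  v_{0} + v_{3} = v_{2} + v_{6}  ⟹  sig = ⟨2 | 1 1⟩
  P={0,5}:  v_{0} + v_{5} = v_{4} + v_{6}  ⟹  sig = ⟨2 | 1 1⟩
  P={7,9}:  v_{7} + v_{9} = v_{1} + v_{2}  ⟹  sig = ⟨2 | 1 1⟩
  P={8,9}:  v_{8} + v_{9} = v_{2} + v_{7}  ⟹  sig = ⟨2 | 1 1⟩
  P={1,8}:  v_{1} + v_{8} = 2·v_{7}  ⟹  sig = ⟨2 | 2⟩

Signatures (|P|; sorted positive RHS coefficients), sorted:
    |P|=2: 21 collections, coeffs (), (), (), (1), (1), (1), (1), (1), (1), (1), (1), (1), (1), (1), (1), (1,1), (1,1), (1,1), (1,1), (1,1), (2)


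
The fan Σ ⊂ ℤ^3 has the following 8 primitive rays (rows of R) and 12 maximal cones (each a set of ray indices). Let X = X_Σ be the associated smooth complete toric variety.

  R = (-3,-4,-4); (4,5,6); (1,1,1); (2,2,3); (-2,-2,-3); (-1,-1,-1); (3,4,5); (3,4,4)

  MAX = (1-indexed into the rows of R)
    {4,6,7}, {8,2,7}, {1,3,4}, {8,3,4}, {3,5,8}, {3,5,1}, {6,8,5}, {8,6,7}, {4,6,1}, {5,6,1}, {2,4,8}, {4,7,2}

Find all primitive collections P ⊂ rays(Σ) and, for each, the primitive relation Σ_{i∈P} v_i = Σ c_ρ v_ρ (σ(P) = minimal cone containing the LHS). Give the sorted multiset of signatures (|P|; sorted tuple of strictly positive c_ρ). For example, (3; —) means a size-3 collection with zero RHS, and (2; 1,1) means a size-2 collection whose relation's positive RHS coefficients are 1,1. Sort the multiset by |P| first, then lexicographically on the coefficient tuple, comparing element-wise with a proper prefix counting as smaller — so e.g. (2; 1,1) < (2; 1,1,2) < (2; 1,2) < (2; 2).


Δ(Σ) — 8 vertices, 12 min non-faces:

  P = {1,8}:  v_{1} + v_{8} = 0 — sig = (2; —)
  P = {3,6}:  v_{3} + v_{6} = 0 — sig = (2; —)
  P = {4,5}:  v_{4} + v_{5} = 0 — sig = (2; —)
  P = {2,6}:  v_{2} + v_{6} = v_{7} — sig = (2; 1)
  P = {3,7}:  v_{3} + v_{7} = v_{2} — sig = (2; 1)
  P = {1,2}:  v_{1} + v_{2} = v_{4} + v_{6} — sig = (2; 1,1)
  P = {2,3}:  v_{2} + v_{3} = v_{4} + v_{8} — sig = (2; 1,1)
  P = {2,5}:  v_{2} + v_{5} = v_{6} + v_{8} — sig = (2; 1,1)
  P = {1,7}:  v_{1} + v_{7} = v_{4} + 2·v_{6} — sig = (2; 1,2)
  P = {5,7}:  v_{5} + v_{7} = 2·v_{6} + v_{8} — sig = (2; 1,2)
  P = {4,6,8}:  v_{4} + v_{6} + v_{8} = v_{2} — sig = (3; 1)
  P = {4,7,8}:  v_{4} + v_{7} + v_{8} = 2·v_{2} — sig = (3; 2)

Hence PRS(X_Σ) =
{ (2; —) ×3,  (2; 1) ×2,  (2; 1,1) ×3,  (2; 1,2) ×2,  (3; 1),  (3; 2) }


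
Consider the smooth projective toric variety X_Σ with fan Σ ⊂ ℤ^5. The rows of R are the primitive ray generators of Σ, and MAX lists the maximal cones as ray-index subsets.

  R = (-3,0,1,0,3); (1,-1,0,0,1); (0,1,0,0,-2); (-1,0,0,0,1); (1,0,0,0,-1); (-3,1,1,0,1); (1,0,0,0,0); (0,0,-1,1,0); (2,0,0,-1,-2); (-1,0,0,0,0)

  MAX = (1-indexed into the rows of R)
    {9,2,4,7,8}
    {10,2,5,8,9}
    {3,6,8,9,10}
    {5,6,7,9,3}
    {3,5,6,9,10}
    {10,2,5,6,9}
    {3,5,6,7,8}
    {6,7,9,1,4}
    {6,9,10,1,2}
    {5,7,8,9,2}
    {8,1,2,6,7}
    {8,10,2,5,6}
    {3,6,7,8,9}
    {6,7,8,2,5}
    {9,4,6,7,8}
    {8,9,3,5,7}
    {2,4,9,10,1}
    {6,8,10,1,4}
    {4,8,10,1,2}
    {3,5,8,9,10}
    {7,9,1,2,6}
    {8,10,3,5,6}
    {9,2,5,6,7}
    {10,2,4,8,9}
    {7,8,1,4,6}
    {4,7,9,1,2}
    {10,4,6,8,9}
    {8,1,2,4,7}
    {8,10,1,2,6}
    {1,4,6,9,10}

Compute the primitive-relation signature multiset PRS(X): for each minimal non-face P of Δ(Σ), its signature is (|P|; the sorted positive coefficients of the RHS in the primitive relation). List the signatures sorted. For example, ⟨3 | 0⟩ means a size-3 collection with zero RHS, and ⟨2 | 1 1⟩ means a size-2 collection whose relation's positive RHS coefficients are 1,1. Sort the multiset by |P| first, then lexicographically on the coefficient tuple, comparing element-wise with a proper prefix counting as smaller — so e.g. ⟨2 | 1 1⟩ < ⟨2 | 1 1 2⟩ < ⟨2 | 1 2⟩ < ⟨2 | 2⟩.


Primitive collections (10):

  P = {4,5}:  v_{4} + v_{5} = 0  ⟹  sig = ⟨2 | 0⟩
  P = {7,10}:  v_{7} + v_{10} = 0  ⟹  sig = ⟨2 | 0⟩
  P = {1,3}:  v_{1} + v_{3} = v_{6}  ⟹  sig = ⟨2 | 1⟩
  P = {2,3}:  v_{2} + v_{3} = v_{5}  ⟹  sig = ⟨2 | 1⟩
  P = {1,5}:  v_{1} + v_{5} = v_{2} + v_{6}  ⟹  sig = ⟨2 | 1 1⟩
  P = {3,4}:  v_{3} + v_{4} = v_{6} + v_{8} + v_{9}  ⟹  sig = ⟨2 | 1 1 1⟩
  P = {1,8,9}:  v_{1} + v_{8} + v_{9} = v_{4}  ⟹  sig = ⟨3 | 1⟩
  P = {2,4,6}:  v_{2} + v_{4} + v_{6} = v_{1}  ⟹  sig = ⟨3 | 1⟩
  P = {2,6,8,9}:  v_{2} + v_{6} + v_{8} + v_{9} = 0  ⟹  sig = ⟨4 | 0⟩
  P = {5,6,8,9}:  v_{5} + v_{6} + v_{8} + v_{9} = v_{3}  ⟹  sig = ⟨4 | 1⟩

so the primitive-relation signature multiset is
    ⟨2 | 0⟩
    ⟨2 | 0⟩
    ⟨2 | 1⟩
    ⟨2 | 1⟩
    ⟨2 | 1 1⟩
    ⟨2 | 1 1 1⟩
    ⟨3 | 1⟩
    ⟨3 | 1⟩
    ⟨4 | 0⟩
    ⟨4 | 1⟩


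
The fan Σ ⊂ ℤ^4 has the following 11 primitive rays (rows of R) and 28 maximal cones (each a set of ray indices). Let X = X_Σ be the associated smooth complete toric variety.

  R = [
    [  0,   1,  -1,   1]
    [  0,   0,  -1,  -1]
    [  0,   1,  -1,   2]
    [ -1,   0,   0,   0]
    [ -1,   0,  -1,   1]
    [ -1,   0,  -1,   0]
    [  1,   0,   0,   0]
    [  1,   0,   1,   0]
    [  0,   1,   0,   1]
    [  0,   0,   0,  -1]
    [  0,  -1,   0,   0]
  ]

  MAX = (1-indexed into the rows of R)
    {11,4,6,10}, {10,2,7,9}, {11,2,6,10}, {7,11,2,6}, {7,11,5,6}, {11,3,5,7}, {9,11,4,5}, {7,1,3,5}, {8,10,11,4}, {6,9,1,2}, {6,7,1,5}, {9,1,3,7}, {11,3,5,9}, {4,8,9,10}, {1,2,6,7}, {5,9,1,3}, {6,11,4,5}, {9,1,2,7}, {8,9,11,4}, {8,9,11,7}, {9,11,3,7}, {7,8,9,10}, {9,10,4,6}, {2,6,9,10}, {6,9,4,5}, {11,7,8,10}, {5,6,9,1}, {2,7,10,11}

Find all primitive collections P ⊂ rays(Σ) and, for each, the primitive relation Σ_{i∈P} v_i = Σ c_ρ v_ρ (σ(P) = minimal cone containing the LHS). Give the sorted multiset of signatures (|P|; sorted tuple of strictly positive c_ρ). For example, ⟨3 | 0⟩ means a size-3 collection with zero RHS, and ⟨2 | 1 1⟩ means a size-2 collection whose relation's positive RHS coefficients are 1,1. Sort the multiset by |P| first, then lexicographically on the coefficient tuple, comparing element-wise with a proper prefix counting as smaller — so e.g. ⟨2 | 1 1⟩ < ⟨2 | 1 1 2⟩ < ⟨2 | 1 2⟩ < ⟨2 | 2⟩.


|primitive collections| = 22. Relations:

  P={4,7}:  v_{4} + v_{7} = 0  ⇒ sig = ⟨2 | 0⟩
  P={6,8}:  v_{6} + v_{8} = 0  ⇒ sig = ⟨2 | 0⟩
  P={3,10}:  v_{3} + v_{10} = v_{1}  ⇒ sig = ⟨2 | 1⟩
  P={5,10}:  v_{5} + v_{10} = v_{6}  ⇒ sig = ⟨2 | 1⟩
  P={1,4}:  v_{1} + v_{4} = v_{6} + v_{9}  ⇒ sig = ⟨2 | 1 1⟩
  P={1,8}:  v_{1} + v_{8} = v_{7} + v_{9}  ⇒ sig = ⟨2 | 1 1⟩
  P={1,10}:  v_{1} + v_{10} = v_{2} + v_{9}  ⇒ sig = ⟨2 | 1 1⟩
  P={1,11}:  v_{1} + v_{11} = v_{5} + v_{7}  ⇒ sig = ⟨2 | 1 1⟩
  P={2,4}:  v_{2} + v_{4} = v_{6} + v_{10}  ⇒ sig = ⟨2 | 1 1⟩
  P={2,8}:  v_{2} + v_{8} = v_{7} + v_{10}  ⇒ sig = ⟨2 | 1 1⟩
  P={3,4}:  v_{3} + v_{4} = v_{5} + v_{9}  ⇒ sig = ⟨2 | 1 1⟩
  P={3,6}:  v_{3} + v_{6} = v_{1} + v_{5}  ⇒ sig = ⟨2 | 1 1⟩
  P={5,8}:  v_{5} + v_{8} = v_{9} + v_{11}  ⇒ sig = ⟨2 | 1 1⟩
  P={2,3}:  v_{2} + v_{3} = v_{1} + v_{6} + v_{7}  ⇒ sig = ⟨2 | 1 1 1⟩
  P={3,8}:  v_{3} + v_{8} = v_{7} + 2·v_{9} + v_{11}  ⇒ sig = ⟨2 | 1 1 2⟩
  P={2,5}:  v_{2} + v_{5} = 2·v_{6} + v_{7}  ⇒ sig = ⟨2 | 1 2⟩
  P={9,10,11}:  v_{9} + v_{10} + v_{11} = 0  ⇒ sig = ⟨3 | 0⟩
  P={5,7,9}:  v_{5} + v_{7} + v_{9} = v_{3}  ⇒ sig = ⟨3 | 1⟩
  P={6,7,9}:  v_{6} + v_{7} + v_{9} = v_{1}  ⇒ sig = ⟨3 | 1⟩
  P={6,7,10}:  v_{6} + v_{7} + v_{10} = v_{2}  ⇒ sig = ⟨3 | 1⟩
  P={6,9,11}:  v_{6} + v_{9} + v_{11} = v_{5}  ⇒ sig = ⟨3 | 1⟩
  P={2,9,11}:  v_{2} + v_{9} + v_{11} = v_{6} + v_{7}  ⇒ sig = ⟨3 | 1 1⟩

Signatures (|P|; sorted positive RHS coefficients), sorted:
{ ⟨2 | 0⟩ ×2,  ⟨2 | 1⟩ ×2,  ⟨2 | 1 1⟩ ×9,  ⟨2 | 1 1 1⟩,  ⟨2 | 1 1 2⟩,  ⟨2 | 1 2⟩,  ⟨3 | 0⟩,  ⟨3 | 1⟩ ×4,  ⟨3 | 1 1⟩ }


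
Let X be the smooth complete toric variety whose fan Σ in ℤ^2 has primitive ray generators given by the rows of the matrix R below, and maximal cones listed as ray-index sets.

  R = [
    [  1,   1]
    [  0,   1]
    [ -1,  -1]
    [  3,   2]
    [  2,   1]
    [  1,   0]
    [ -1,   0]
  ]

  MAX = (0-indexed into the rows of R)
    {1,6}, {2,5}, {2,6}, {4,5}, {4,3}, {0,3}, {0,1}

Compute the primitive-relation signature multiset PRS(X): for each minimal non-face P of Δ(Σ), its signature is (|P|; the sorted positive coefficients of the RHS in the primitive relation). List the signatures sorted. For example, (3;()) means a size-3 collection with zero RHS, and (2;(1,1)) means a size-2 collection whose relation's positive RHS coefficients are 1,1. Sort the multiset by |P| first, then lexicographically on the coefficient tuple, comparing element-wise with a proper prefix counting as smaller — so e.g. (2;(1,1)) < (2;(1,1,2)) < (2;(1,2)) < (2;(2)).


Primitive collections (14):

  P = {0,2}:  v_{0} + v_{2} = 0 — sig = (2;())
  P = {5,6}:  v_{5} + v_{6} = 0 — sig = (2;())
  P = {0,4}:  v_{0} + v_{4} = v_{3} — sig = (2;(1))
  P = {0,5}:  v_{0} + v_{5} = v_{4} — sig = (2;(1))
  P = {0,6}:  v_{0} + v_{6} = v_{1} — sig = (2;(1))
  P = {1,2}:  v_{1} + v_{2} = v_{6} — sig = (2;(1))
  P = {1,5}:  v_{1} + v_{5} = v_{0} — sig = (2;(1))
  P = {2,3}:  v_{2} + v_{3} = v_{4} — sig = (2;(1))
  P = {2,4}:  v_{2} + v_{4} = v_{5} — sig = (2;(1))
  P = {4,6}:  v_{4} + v_{6} = v_{0} — sig = (2;(1))
  P = {1,4}:  v_{1} + v_{4} = 2·v_{0} — sig = (2;(2))
  P = {3,5}:  v_{3} + v_{5} = 2·v_{4} — sig = (2;(2))
  P = {3,6}:  v_{3} + v_{6} = 2·v_{0} — sig = (2;(2))
  P = {1,3}:  v_{1} + v_{3} = 3·v_{0} — sig = (2;(3))

so the primitive-relation signature multiset is
{ (2;()) ×2,  (2;(1)) ×8,  (2;(2)) ×3,  (2;(3)) }


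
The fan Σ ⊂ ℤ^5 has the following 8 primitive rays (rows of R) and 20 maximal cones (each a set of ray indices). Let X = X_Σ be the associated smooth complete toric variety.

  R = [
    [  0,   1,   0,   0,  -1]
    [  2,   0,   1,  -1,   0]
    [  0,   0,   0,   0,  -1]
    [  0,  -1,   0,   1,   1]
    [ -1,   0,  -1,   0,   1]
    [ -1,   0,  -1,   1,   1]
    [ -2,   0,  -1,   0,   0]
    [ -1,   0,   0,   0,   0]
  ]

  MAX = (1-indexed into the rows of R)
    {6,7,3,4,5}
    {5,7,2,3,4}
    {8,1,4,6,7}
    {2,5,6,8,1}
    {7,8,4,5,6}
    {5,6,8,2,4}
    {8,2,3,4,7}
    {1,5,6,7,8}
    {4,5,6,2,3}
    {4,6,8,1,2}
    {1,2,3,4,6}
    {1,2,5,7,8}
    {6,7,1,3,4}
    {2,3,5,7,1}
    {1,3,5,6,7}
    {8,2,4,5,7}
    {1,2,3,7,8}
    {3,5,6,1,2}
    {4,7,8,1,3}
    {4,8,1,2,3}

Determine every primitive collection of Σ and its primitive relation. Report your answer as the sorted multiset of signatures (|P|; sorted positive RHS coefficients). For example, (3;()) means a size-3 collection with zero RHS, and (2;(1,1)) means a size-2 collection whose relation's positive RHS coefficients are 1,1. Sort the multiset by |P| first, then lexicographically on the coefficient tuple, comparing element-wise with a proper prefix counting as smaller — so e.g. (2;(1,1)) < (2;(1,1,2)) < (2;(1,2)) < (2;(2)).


Σ has 5 primitive collections:

  • {1,4,5}:  v_{1} + v_{4} + v_{5} = v_{6} ; sig = (3;(1))
  • {2,6,7}:  v_{2} + v_{6} + v_{7} = v_{5} ; sig = (3;(1))
  • {3,5,8}:  v_{3} + v_{5} + v_{8} = v_{7} ; sig = (3;(1))
  • {3,6,8}:  v_{3} + v_{6} + v_{8} = v_{1} + v_{4} + v_{7} ; sig = (3;(1,1,1))
  • {1,2,4,7}:  v_{1} + v_{2} + v_{4} + v_{7} = 0 ; sig = (4;())

so the primitive-relation signature multiset is
    |P|=3: 4 collections, coeffs (1), (1), (1), (1,1,1)
    |P|=4: 1 collection, coeffs ()


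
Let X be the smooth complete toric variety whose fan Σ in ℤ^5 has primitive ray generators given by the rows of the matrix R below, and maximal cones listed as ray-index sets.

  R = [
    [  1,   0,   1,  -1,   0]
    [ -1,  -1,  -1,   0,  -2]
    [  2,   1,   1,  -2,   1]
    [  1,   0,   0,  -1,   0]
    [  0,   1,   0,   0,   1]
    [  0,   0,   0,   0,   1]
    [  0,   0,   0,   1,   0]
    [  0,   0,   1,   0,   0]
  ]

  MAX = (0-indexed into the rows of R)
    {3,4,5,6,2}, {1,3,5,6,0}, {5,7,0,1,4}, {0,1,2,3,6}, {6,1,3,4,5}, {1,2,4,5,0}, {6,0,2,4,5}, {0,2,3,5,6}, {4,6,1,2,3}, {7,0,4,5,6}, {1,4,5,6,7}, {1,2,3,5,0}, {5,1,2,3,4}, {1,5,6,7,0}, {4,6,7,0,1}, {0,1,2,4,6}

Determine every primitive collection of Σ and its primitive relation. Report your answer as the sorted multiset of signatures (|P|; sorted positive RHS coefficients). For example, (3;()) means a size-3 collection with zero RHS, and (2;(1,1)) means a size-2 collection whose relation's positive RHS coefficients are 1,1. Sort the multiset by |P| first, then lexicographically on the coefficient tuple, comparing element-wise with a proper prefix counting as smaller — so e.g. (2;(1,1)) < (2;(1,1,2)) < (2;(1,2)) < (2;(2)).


Δ(Σ) — 8 vertices, 5 min non-faces:

  • {3,7}:  v_{3} + v_{7} = v_{0}  ⟹  sig = (2;(1))
  • {2,7}:  v_{2} + v_{7} = 2·v_{0} + v_{4}  ⟹  sig = (2;(1,2))
  • {0,3,4}:  v_{0} + v_{3} + v_{4} = v_{2}  ⟹  sig = (3;(1))
  • {1,2,5,6}:  v_{1} + v_{2} + v_{5} + v_{6} = v_{3}  ⟹  sig = (4;(1))
  • {0,1,4,5,6}:  v_{0} + v_{1} + v_{4} + v_{5} + v_{6} = 0  ⟹  sig = (5;())

Signatures (|P|; sorted positive RHS coefficients), sorted:
{ (2;(1)),  (2;(1,2)),  (3;(1)),  (4;(1)),  (5;()) }


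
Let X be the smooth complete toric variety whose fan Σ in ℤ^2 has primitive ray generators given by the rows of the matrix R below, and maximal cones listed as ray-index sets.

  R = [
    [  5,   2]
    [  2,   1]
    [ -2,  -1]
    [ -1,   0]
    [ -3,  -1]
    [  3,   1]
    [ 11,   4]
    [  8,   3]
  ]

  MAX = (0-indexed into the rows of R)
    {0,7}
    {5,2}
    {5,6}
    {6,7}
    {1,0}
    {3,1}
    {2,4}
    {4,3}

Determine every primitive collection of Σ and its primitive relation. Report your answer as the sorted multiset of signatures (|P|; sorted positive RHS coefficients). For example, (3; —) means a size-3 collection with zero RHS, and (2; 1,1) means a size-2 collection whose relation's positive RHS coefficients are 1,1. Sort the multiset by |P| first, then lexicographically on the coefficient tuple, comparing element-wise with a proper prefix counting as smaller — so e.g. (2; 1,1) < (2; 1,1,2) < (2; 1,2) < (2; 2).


Primitive collections (20):

  P={1,2}:  v_{1} + v_{2} = 0 — sig = (2; —)
  P={4,5}:  v_{4} + v_{5} = 0 — sig = (2; —)
  P={0,2}:  v_{0} + v_{2} = v_{5} — sig = (2; 1)
  P={0,4}:  v_{0} + v_{4} = v_{1} — sig = (2; 1)
  P={0,5}:  v_{0} + v_{5} = v_{7} — sig = (2; 1)
  P={1,4}:  v_{1} + v_{4} = v_{3} — sig = (2; 1)
  P={1,5}:  v_{1} + v_{5} = v_{0} — sig = (2; 1)
  P={2,3}:  v_{2} + v_{3} = v_{4} — sig = (2; 1)
  P={3,5}:  v_{3} + v_{5} = v_{1} — sig = (2; 1)
  P={4,6}:  v_{4} + v_{6} = v_{7} — sig = (2; 1)
  P={4,7}:  v_{4} + v_{7} = v_{0} — sig = (2; 1)
  P={5,7}:  v_{5} + v_{7} = v_{6} — sig = (2; 1)
  P={1,6}:  v_{1} + v_{6} = v_{0} + v_{7} — sig = (2; 1,1)
  P={3,7}:  v_{3} + v_{7} = v_{0} + v_{1} — sig = (2; 1,1)
  P={0,3}:  v_{0} + v_{3} = 2·v_{1} — sig = (2; 2)
  P={0,6}:  v_{0} + v_{6} = 2·v_{7} — sig = (2; 2)
  P={1,7}:  v_{1} + v_{7} = 2·v_{0} — sig = (2; 2)
  P={2,7}:  v_{2} + v_{7} = 2·v_{5} — sig = (2; 2)
  P={3,6}:  v_{3} + v_{6} = 2·v_{0} — sig = (2; 2)
  P={2,6}:  v_{2} + v_{6} = 3·v_{5} — sig = (2; 3)

Sorted signature multiset PRS(X):
[(2; —), (2; —), (2; 1), (2; 1), (2; 1), (2; 1), (2; 1), (2; 1), (2; 1), (2; 1), (2; 1), (2; 1), (2; 1,1), (2; 1,1), (2; 2), (2; 2), (2; 2), (2; 2), (2; 2), (2; 3)]


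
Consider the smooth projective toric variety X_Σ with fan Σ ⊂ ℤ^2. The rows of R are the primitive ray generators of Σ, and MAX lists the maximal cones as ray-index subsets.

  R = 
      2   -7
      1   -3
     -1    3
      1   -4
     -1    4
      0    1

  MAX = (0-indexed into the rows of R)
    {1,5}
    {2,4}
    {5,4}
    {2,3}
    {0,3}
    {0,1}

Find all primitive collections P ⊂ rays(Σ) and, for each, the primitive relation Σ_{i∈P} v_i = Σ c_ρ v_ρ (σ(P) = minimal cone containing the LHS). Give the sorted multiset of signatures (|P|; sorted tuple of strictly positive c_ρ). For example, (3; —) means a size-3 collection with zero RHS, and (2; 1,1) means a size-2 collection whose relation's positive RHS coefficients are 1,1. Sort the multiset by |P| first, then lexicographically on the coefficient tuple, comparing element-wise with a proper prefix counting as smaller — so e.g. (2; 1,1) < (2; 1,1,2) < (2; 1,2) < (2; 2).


Δ(Σ) — 6 vertices, 9 min non-faces:

  {1,2}:  v_{1} + v_{2} = 0  →  sig = (2; —)
  {3,4}:  v_{3} + v_{4} = 0  →  sig = (2; —)
  {0,2}:  v_{0} + v_{2} = v_{3}  →  sig = (2; 1)
  {0,4}:  v_{0} + v_{4} = v_{1}  →  sig = (2; 1)
  {1,3}:  v_{1} + v_{3} = v_{0}  →  sig = (2; 1)
  {1,4}:  v_{1} + v_{4} = v_{5}  →  sig = (2; 1)
  {2,5}:  v_{2} + v_{5} = v_{4}  →  sig = (2; 1)
  {3,5}:  v_{3} + v_{5} = v_{1}  →  sig = (2; 1)
  {0,5}:  v_{0} + v_{5} = 2·v_{1}  →  sig = (2; 2)

Signatures (|P|; sorted positive RHS coefficients), sorted:
    |P|=2: 9 collections, coeffs (), (), (1), (1), (1), (1), (1), (1), (2)


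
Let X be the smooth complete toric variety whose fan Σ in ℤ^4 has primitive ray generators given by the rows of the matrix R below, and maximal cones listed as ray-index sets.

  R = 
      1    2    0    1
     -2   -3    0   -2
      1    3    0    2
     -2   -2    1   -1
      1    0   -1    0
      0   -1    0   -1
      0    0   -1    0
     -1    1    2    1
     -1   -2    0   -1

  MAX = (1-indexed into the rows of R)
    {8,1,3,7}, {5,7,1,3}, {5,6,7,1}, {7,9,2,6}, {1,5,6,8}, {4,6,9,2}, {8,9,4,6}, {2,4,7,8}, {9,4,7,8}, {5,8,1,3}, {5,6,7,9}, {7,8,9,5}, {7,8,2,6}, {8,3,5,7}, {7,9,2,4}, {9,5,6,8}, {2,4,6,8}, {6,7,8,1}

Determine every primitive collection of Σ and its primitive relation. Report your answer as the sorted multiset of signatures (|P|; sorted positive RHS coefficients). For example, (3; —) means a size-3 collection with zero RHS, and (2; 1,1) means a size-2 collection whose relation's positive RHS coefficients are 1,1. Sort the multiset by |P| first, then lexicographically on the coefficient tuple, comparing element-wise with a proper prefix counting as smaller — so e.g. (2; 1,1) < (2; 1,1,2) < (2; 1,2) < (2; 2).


Σ has 14 primitive collections:

  P = {1,9}:  v_{1} + v_{9} = 0 — sig = (2; —)
  P = {3,6}:  v_{3} + v_{6} = v_{1} — sig = (2; 1)
  P = {4,5}:  v_{4} + v_{5} = v_{9} — sig = (2; 1)
  P = {3,4}:  v_{3} + v_{4} = v_{7} + v_{8} — sig = (2; 1,1)
  P = {1,4}:  v_{1} + v_{4} = v_{6} + v_{7} + v_{8} — sig = (2; 1,1,1)
  P = {2,5}:  v_{2} + v_{5} = v_{6} + v_{7} + v_{9} — sig = (2; 1,1,1)
  P = {3,9}:  v_{3} + v_{9} = v_{5} + v_{7} + v_{8} — sig = (2; 1,1,1)
  P = {2,3}:  v_{2} + v_{3} = v_{6} + 2·v_{7} + v_{8} — sig = (2; 1,1,2)
  P = {1,2}:  v_{1} + v_{2} = 2·v_{6} + 2·v_{7} + v_{8} — sig = (2; 1,2,2)
  P = {4,6,7}:  v_{4} + v_{6} + v_{7} = v_{2} — sig = (3; 1)
  P = {2,8,9}:  v_{2} + v_{8} + v_{9} = 2·v_{4} — sig = (3; 2)
  P = {5,6,7,8}:  v_{5} + v_{6} + v_{7} + v_{8} = 0 — sig = (4; —)
  P = {1,5,7,8}:  v_{1} + v_{5} + v_{7} + v_{8} = v_{3} — sig = (4; 1)
  P = {6,7,8,9}:  v_{6} + v_{7} + v_{8} + v_{9} = v_{4} — sig = (4; 1)

so the primitive-relation signature multiset is
{ (2; —),  (2; 1) ×2,  (2; 1,1),  (2; 1,1,1) ×3,  (2; 1,1,2),  (2; 1,2,2),  (3; 1),  (3; 2),  (4; —),  (4; 1) ×2 }


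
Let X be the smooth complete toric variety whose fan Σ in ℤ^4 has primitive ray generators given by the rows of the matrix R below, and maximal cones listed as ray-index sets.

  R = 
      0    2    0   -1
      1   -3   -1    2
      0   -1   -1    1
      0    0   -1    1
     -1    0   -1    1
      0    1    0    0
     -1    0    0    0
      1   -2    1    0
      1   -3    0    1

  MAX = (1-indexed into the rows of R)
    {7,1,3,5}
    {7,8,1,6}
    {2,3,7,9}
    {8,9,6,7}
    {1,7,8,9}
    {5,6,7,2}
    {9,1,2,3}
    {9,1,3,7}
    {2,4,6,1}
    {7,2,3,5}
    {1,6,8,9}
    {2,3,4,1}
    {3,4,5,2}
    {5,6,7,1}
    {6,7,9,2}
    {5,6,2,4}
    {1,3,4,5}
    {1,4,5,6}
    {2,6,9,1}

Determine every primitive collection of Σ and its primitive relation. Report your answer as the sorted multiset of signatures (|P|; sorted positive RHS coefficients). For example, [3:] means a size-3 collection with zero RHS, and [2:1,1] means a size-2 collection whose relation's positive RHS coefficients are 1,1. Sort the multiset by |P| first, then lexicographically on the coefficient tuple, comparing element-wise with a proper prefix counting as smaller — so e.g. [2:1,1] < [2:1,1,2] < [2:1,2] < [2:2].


Σ has 11 primitive collections:

  P = {3,6}:  v_{3} + v_{6} = v_{4}  so sig = [2:1]
  P = {3,8}:  v_{3} + v_{8} = v_{9}  so sig = [2:1]
  P = {4,7}:  v_{4} + v_{7} = v_{5}  so sig = [2:1]
  P = {4,9}:  v_{4} + v_{9} = v_{2}  so sig = [2:1]
  P = {4,8}:  v_{4} + v_{8} = v_{6} + v_{9}  so sig = [2:1,1]
  P = {5,9}:  v_{5} + v_{9} = v_{2} + v_{7}  so sig = [2:1,1]
  P = {5,8}:  v_{5} + v_{8} = v_{6} + v_{7} + v_{9}  so sig = [2:1,1,1]
  P = {2,8}:  v_{2} + v_{8} = v_{6} + 2·v_{9}  so sig = [2:1,2]
  P = {1,2,7}:  v_{1} + v_{2} + v_{7} = v_{3}  so sig = [3:1]
  P = {1,2,5}:  v_{1} + v_{2} + v_{5} = v_{3} + v_{4}  so sig = [3:1,1]
  P = {1,6,7,9}:  v_{1} + v_{6} + v_{7} + v_{9} = 0  so sig = [4:]

Sorted signature multiset PRS(X):
[[2:1], [2:1], [2:1], [2:1], [2:1,1], [2:1,1], [2:1,1,1], [2:1,2], [3:1], [3:1,1], [4:]]


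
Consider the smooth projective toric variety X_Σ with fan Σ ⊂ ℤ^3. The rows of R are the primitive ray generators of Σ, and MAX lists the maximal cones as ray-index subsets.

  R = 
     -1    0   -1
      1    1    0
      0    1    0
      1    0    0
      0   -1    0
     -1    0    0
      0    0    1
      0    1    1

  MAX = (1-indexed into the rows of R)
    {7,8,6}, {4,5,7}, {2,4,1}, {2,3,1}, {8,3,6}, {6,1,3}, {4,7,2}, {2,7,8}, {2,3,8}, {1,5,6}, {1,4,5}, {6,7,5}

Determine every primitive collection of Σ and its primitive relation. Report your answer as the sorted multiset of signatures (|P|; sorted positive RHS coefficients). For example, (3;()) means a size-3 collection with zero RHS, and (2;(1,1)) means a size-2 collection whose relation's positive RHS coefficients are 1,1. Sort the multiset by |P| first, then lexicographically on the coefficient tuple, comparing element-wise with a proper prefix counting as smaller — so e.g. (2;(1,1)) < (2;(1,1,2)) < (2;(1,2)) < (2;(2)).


|primitive collections| = 10. Relations:

  P={3,5}:  v_{3} + v_{5} = 0 — sig = (2;())
  P={4,6}:  v_{4} + v_{6} = 0 — sig = (2;())
  P={1,7}:  v_{1} + v_{7} = v_{6} — sig = (2;(1))
  P={2,5}:  v_{2} + v_{5} = v_{4} — sig = (2;(1))
  P={2,6}:  v_{2} + v_{6} = v_{3} — sig = (2;(1))
  P={3,4}:  v_{3} + v_{4} = v_{2} — sig = (2;(1))
  P={3,7}:  v_{3} + v_{7} = v_{8} — sig = (2;(1))
  P={5,8}:  v_{5} + v_{8} = v_{7} — sig = (2;(1))
  P={1,8}:  v_{1} + v_{8} = v_{3} + v_{6} — sig = (2;(1,1))
  P={4,8}:  v_{4} + v_{8} = v_{2} + v_{7} — sig = (2;(1,1))

Sorted signature multiset PRS(X):
    (2;())
    (2;())
    (2;(1))
    (2;(1))
    (2;(1))
    (2;(1))
    (2;(1))
    (2;(1))
    (2;(1,1))
    (2;(1,1))


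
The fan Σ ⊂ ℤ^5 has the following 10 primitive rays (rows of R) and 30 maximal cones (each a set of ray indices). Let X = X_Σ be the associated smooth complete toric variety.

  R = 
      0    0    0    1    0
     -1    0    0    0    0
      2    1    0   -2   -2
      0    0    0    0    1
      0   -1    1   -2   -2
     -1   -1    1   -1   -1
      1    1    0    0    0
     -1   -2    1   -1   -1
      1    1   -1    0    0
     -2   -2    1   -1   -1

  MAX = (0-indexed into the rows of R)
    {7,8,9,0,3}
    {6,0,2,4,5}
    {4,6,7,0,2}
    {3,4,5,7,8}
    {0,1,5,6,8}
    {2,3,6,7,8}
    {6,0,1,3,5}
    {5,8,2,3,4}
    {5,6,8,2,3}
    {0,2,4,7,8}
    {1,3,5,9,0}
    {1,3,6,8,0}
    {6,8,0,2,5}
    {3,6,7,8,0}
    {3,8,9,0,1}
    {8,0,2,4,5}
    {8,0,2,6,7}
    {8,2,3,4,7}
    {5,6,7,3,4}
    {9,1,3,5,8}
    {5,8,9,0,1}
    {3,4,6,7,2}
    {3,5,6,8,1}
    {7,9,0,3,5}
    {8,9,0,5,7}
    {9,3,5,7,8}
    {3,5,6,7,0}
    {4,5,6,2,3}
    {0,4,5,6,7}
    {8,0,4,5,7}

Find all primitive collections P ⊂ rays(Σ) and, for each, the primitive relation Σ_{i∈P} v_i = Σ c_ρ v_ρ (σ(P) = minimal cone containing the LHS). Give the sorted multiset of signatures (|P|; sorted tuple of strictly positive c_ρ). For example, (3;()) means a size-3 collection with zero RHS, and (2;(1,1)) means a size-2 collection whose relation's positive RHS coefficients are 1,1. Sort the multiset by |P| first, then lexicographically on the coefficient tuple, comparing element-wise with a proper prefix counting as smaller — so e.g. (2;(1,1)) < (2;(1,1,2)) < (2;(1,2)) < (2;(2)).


Minimal non-faces — 12 found among 10 rays, 30 max cones:

  P = {1,7}:  v_{1} + v_{7} = v_{9} — sig = (2;(1))
  P = {6,9}:  v_{6} + v_{9} = v_{5} — sig = (2;(1))
  P = {2,9}:  v_{2} + v_{9} = v_{4} + v_{5} + v_{8} — sig = (2;(1,1,1))
  P = {4,9}:  v_{4} + v_{9} = 2·v_{5} + v_{7} + v_{8} — sig = (2;(1,1,2))
  P = {1,4}:  v_{1} + v_{4} = 2·v_{5} + v_{8} — sig = (2;(1,2))
  P = {1,2}:  v_{1} + v_{2} = 2·v_{5} + v_{6} + 2·v_{8} — sig = (2;(1,2,2))
  P = {4,6,8}:  v_{4} + v_{6} + v_{8} = v_{2} — sig = (3;(1))
  P = {0,3,4}:  v_{0} + v_{3} + v_{4} = v_{6} + v_{7} — sig = (3;(1,1))
  P = {0,2,3}:  v_{0} + v_{2} + v_{3} = 2·v_{6} + v_{7} + v_{8} — sig = (3;(1,1,2))
  P = {2,5,7}:  v_{2} + v_{5} + v_{7} = 2·v_{4} — sig = (3;(2))
  P = {0,3,5,8}:  v_{0} + v_{3} + v_{5} + v_{8} = 0 — sig = (4;())
  P = {5,6,7,8}:  v_{5} + v_{6} + v_{7} + v_{8} = v_{4} — sig = (4;(1))

Signatures (|P|; sorted positive RHS coefficients), sorted:
    |P|=2: 6 collections, coeffs (1), (1), (1,1,1), (1,1,2), (1,2), (1,2,2)
    |P|=3: 4 collections, coeffs (1), (1,1), (1,1,2), (2)
    |P|=4: 2 collections, coeffs (), (1)


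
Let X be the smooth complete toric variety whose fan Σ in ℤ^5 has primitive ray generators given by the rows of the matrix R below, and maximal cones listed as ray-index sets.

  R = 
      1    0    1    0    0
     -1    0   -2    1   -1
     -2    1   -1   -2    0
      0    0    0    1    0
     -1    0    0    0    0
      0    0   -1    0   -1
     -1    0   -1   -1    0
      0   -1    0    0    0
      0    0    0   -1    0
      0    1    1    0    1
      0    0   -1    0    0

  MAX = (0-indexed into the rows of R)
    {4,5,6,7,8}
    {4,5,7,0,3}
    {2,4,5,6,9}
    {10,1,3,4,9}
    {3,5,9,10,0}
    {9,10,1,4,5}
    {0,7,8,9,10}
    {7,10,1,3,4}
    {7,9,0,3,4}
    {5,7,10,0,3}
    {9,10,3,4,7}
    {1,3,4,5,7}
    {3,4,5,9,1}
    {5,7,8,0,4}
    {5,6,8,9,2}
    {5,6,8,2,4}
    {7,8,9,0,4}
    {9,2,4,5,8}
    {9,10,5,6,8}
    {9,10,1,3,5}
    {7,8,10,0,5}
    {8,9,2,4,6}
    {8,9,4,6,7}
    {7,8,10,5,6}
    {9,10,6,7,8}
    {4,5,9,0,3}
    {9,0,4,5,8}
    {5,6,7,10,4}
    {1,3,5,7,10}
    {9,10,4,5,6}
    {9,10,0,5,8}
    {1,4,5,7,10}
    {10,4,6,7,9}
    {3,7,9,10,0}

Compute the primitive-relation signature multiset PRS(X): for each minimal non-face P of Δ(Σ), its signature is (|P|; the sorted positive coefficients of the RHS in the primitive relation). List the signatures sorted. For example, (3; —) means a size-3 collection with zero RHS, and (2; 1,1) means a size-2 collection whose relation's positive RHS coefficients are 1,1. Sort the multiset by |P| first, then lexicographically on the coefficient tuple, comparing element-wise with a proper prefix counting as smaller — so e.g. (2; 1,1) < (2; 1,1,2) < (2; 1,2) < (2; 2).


Δ(Σ) — 11 vertices, 17 min non-faces:

  P={3,8}:  v_{3} + v_{8} = 0  →  sig = (2; —)
  P={0,6}:  v_{0} + v_{6} = v_{8}  →  sig = (2; 1)
  P={0,1}:  v_{0} + v_{1} = v_{3} + v_{5}  →  sig = (2; 1,1)
  P={3,6}:  v_{3} + v_{6} = v_{4} + v_{10}  →  sig = (2; 1,1)
  P={1,8}:  v_{1} + v_{8} = v_{4} + v_{5} + v_{10}  →  sig = (2; 1,1,1)
  P={2,7}:  v_{2} + v_{7} = v_{4} + v_{6} + v_{8}  →  sig = (2; 1,1,1)
  P={2,3}:  v_{2} + v_{3} = v_{4} + v_{5} + v_{6} + v_{9}  →  sig = (2; 1,1,1,1)
  P={0,2}:  v_{0} + v_{2} = v_{4} + v_{5} + 2·v_{8} + v_{9}  →  sig = (2; 1,1,1,2)
  P={1,2}:  v_{1} + v_{2} = 2·v_{4} + 2·v_{5} + v_{6} + v_{9} + v_{10}  →  sig = (2; 1,1,1,2,2)
  P={2,10}:  v_{2} + v_{10} = v_{5} + 2·v_{6} + v_{9}  →  sig = (2; 1,1,2)
  P={1,6}:  v_{1} + v_{6} = 2·v_{4} + v_{5} + 2·v_{10}  →  sig = (2; 1,2,2)
  P={0,4,10}:  v_{0} + v_{4} + v_{10} = 0  →  sig = (3; —)
  P={5,7,9}:  v_{5} + v_{7} + v_{9} = 0  →  sig = (3; —)
  P={4,8,10}:  v_{4} + v_{8} + v_{10} = v_{6}  →  sig = (3; 1)
  P={1,7,9}:  v_{1} + v_{7} + v_{9} = v_{3} + v_{4} + v_{10}  →  sig = (3; 1,1,1)
  P={3,4,5,10}:  v_{3} + v_{4} + v_{5} + v_{10} = v_{1}  →  sig = (4; 1)
  P={4,5,6,8,9}:  v_{4} + v_{5} + v_{6} + v_{8} + v_{9} = v_{2}  →  sig = (5; 1)

Sorted signature multiset PRS(X):
    |P|=2: 11 collections, coeffs (), (1), (1,1), (1,1), (1,1,1), (1,1,1), (1,1,1,1), (1,1,1,2), (1,1,1,2,2), (1,1,2), (1,2,2)
    |P|=3: 4 collections, coeffs (), (), (1), (1,1,1)
    |P|=4: 1 collection, coeffs (1)
    |P|=5: 1 collection, coeffs (1)
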